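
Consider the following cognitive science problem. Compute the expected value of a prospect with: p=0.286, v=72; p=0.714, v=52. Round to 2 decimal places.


EU = sum(p_i * v_i)
0.286 * 72 = 20.592
0.714 * 52 = 37.128
EU = 20.592 + 37.128
= 57.72


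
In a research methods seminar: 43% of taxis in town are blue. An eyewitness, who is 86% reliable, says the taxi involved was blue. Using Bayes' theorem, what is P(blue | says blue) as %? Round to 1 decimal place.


P(blue | says blue) = P(says blue | blue)*P(blue) / [P(says blue | blue)*P(blue) + P(says blue | not blue)*P(not blue)]
Numerator = 0.86 * 0.43 = 0.3698
False identification = 0.14 * 0.57 = 0.0798
P = 0.3698 / (0.3698 + 0.0798)
= 0.3698 / 0.4496
As percentage = 82.3


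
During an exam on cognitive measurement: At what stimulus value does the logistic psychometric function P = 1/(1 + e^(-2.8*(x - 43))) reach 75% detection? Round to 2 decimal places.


At P = 0.75: 0.75 = 1/(1 + e^(-k*(x-x0)))
Solving: e^(-k*(x-x0)) = 1/3
x = x0 + ln(3)/k
ln(3) = 1.0986
x = 43 + 1.0986/2.8
= 43 + 0.3924
= 43.39


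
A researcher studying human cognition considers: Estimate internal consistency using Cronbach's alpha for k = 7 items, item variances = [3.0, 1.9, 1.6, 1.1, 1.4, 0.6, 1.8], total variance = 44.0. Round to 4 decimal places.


alpha = (k/(k-1)) * (1 - sum(s_i^2)/s_total^2)
sum(item variances) = 11.4
k/(k-1) = 7/6 = 1.166667
1 - 11.4/44.0 = 1 - 0.259091 = 0.740909
alpha = 1.166667 * 0.740909
= 0.8644


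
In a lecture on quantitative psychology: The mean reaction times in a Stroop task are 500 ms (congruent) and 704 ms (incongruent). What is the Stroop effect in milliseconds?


Stroop effect = RT(incongruent) - RT(congruent)
= 704 - 500
= 204 ms


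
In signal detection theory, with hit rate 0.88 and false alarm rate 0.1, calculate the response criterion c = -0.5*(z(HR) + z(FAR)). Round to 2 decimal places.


c = -0.5 * (z(HR) + z(FAR))
z(0.88) = 1.175
z(0.1) = -1.2816
c = -0.5 * (1.175 + -1.2816)
= -0.5 * -0.1066
= 0.05


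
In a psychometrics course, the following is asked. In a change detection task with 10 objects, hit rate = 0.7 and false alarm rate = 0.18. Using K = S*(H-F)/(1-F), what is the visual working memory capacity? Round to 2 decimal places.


K = S * (H - F) / (1 - F)
H - F = 0.52
1 - F = 0.82
K = 10 * 0.52 / 0.82
= 6.34


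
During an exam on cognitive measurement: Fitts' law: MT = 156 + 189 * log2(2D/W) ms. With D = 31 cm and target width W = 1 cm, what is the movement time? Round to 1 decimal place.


MT = 156 + 189 * log2(2*31/1)
2D/W = 62.0
log2(62.0) = 5.9542
MT = 156 + 189 * 5.9542
= 1281.3 ms


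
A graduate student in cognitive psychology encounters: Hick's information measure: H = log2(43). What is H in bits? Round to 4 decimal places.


H = log2(n)
H = log2(43)
= 5.4263


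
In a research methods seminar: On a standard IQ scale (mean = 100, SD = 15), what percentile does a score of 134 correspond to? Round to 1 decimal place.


z = (IQ - mean) / SD
z = (134 - 100) / 15 = 2.2667
Percentile = Phi(2.2667) * 100
Phi(2.2667) = 0.988296
= 98.8


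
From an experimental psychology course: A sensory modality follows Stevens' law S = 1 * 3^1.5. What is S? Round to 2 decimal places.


S = 1 * 3^1.5
3^1.5 = 5.1962
S = 1 * 5.1962
= 5.20


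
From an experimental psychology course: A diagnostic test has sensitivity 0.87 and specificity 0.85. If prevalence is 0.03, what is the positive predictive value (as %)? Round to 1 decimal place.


PPV = (sens * prev) / (sens * prev + (1-spec) * (1-prev))
Numerator = 0.87 * 0.03 = 0.0261
P(positive and no disease) = (1 - spec) * (1 - prev) = (1 - 0.85) * (1 - 0.03) = 0.1455
Denominator = 0.0261 + 0.1455 = 0.1716
PPV = 0.0261 / 0.1716 = 0.152098
As percentage = 15.2


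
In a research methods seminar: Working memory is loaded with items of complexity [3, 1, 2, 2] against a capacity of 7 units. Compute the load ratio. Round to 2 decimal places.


Total complexity = 3 + 1 + 2 + 2 = 8
Load = total / capacity = 8 / 7
= 1.14


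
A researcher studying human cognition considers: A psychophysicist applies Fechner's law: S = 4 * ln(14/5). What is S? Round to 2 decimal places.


S = 4 * ln(14/5)
I/I0 = 2.8
ln(2.8) = 1.0296
S = 4 * 1.0296
= 4.12


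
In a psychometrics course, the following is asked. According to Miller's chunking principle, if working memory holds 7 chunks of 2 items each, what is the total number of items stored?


Total items = chunks * items_per_chunk
= 7 * 2
= 14


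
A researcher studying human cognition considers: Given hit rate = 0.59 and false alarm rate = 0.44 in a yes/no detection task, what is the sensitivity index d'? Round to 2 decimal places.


d' = z(HR) - z(FAR)
z(0.59) = 0.2275
z(0.44) = -0.151
d' = 0.2275 - -0.151
= 0.38


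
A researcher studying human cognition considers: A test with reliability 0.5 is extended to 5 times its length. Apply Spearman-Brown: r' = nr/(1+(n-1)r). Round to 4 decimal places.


r_new = n*r / (1 + (n-1)*r)
Numerator = 5 * 0.5 = 2.5
Denominator = 1 + 4 * 0.5 = 3.0
r_new = 2.5 / 3.0
= 0.8333


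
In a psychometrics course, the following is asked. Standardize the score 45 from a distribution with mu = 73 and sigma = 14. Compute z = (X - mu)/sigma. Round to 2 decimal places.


z = (X - mu) / sigma
= (45 - 73) / 14
= -28 / 14
= -2.00


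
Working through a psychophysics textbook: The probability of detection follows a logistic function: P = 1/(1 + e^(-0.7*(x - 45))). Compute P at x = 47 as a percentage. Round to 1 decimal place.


P(x) = 1/(1 + e^(-0.7*(47 - 45)))
Exponent = -0.7 * 2 = -1.4
e^(-1.4) = 0.246597
P = 1/(1 + 0.246597) = 0.802184
Percentage = 80.2


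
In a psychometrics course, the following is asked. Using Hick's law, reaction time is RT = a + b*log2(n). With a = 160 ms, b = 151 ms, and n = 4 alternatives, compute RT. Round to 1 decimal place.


RT = 160 + 151 * log2(4)
log2(4) = 2.0
RT = 160 + 151 * 2.0
= 160 + 302.0
= 462.0 ms


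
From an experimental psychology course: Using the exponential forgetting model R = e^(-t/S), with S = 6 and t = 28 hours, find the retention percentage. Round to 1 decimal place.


R = e^(-t/S)
-t/S = -28/6 = -4.666667
R = e^(-4.666667) = 0.009404
Percentage = 0.009404 * 100
= 0.9


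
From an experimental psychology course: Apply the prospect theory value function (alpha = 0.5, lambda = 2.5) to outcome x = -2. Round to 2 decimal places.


Since x = -2 < 0, use v(x) = -lambda*(-x)^alpha
(-x) = 2
2^0.5 = 1.4142
v(-2) = -2.5 * 1.4142
= -3.54


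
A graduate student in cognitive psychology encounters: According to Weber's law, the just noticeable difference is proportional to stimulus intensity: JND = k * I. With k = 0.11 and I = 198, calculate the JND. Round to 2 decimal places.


JND = k * I
JND = 0.11 * 198
= 21.78


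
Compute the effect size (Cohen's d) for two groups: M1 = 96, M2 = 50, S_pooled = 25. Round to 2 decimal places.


Cohen's d = (M1 - M2) / S_pooled
= (96 - 50) / 25
= 46 / 25
= 1.84


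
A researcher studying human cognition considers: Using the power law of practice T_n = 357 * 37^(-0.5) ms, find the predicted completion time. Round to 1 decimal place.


T_n = 357 * 37^(-0.5)
37^(-0.5) = 0.164399
T_n = 357 * 0.164399
= 58.7 ms


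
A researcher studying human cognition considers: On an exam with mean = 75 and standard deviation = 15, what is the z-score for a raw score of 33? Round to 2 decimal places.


z = (X - mu) / sigma
= (33 - 75) / 15
= -42 / 15
= -2.80


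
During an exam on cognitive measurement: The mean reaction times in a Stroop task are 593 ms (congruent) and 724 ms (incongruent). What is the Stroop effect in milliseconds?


Stroop effect = RT(incongruent) - RT(congruent)
= 724 - 593
= 131 ms


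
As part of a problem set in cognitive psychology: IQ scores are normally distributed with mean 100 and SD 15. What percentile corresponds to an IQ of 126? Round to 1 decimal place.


z = (IQ - mean) / SD
z = (126 - 100) / 15 = 1.7333
Percentile = Phi(1.7333) * 100
Phi(1.7333) = 0.958479
= 95.8


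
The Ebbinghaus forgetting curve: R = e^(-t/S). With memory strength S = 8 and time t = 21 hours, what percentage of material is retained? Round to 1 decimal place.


R = e^(-t/S)
-t/S = -21/8 = -2.625
R = e^(-2.625) = 0.07244
Percentage = 0.07244 * 100
= 7.2


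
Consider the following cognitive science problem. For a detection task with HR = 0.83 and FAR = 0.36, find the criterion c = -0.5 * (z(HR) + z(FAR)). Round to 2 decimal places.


c = -0.5 * (z(HR) + z(FAR))
z(0.83) = 0.9542
z(0.36) = -0.3585
c = -0.5 * (0.9542 + -0.3585)
= -0.5 * 0.5957
= -0.30


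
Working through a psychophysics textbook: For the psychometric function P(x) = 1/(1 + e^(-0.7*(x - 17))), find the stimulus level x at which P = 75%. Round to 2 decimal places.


At P = 0.75: 0.75 = 1/(1 + e^(-k*(x-x0)))
Solving: e^(-k*(x-x0)) = 1/3
x = x0 + ln(3)/k
ln(3) = 1.0986
x = 17 + 1.0986/0.7
= 17 + 1.5694
= 18.57


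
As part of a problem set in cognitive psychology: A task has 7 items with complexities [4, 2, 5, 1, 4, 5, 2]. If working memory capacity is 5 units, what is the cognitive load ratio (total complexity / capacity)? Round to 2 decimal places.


Total complexity = 4 + 2 + 5 + 1 + 4 + 5 + 2 = 23
Load = total / capacity = 23 / 5
= 4.60


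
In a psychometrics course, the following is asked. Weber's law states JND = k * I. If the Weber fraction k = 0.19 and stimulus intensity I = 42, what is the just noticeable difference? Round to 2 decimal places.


JND = k * I
JND = 0.19 * 42
= 7.98


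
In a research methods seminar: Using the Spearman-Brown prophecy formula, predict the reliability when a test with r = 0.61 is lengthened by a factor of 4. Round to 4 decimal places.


r_new = n*r / (1 + (n-1)*r)
Numerator = 4 * 0.61 = 2.44
Denominator = 1 + 3 * 0.61 = 2.83
r_new = 2.44 / 2.83
= 0.8622


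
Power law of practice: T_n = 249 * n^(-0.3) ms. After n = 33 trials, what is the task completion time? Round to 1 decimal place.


T_n = 249 * 33^(-0.3)
33^(-0.3) = 0.350305
T_n = 249 * 0.350305
= 87.2 ms


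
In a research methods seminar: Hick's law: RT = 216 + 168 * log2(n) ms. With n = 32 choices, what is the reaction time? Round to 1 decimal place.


RT = 216 + 168 * log2(32)
log2(32) = 5.0
RT = 216 + 168 * 5.0
= 216 + 840.0
= 1056.0 ms


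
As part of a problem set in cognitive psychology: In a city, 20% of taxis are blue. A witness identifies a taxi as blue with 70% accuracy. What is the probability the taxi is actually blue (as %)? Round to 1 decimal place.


P(blue | says blue) = P(says blue | blue)*P(blue) / [P(says blue | blue)*P(blue) + P(says blue | not blue)*P(not blue)]
Numerator = 0.7 * 0.2 = 0.14
False identification = 0.3 * 0.8 = 0.24
P = 0.14 / (0.14 + 0.24)
= 0.14 / 0.38
As percentage = 36.8


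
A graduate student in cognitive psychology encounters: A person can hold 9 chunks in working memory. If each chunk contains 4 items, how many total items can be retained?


Total items = chunks * items_per_chunk
= 9 * 4
= 36


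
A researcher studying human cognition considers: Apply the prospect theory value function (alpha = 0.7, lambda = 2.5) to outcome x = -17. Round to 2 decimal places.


Since x = -17 < 0, use v(x) = -lambda*(-x)^alpha
(-x) = 17
17^0.7 = 7.2663
v(-17) = -2.5 * 7.2663
= -18.17


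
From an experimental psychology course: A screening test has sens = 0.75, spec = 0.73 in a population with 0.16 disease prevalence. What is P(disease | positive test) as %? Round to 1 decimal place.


PPV = (sens * prev) / (sens * prev + (1-spec) * (1-prev))
Numerator = 0.75 * 0.16 = 0.12
P(positive and no disease) = (1 - spec) * (1 - prev) = (1 - 0.73) * (1 - 0.16) = 0.2268
Denominator = 0.12 + 0.2268 = 0.3468
PPV = 0.12 / 0.3468 = 0.346021
As percentage = 34.6


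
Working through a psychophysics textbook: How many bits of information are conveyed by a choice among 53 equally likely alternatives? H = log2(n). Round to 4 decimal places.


H = log2(n)
H = log2(53)
= 5.7279


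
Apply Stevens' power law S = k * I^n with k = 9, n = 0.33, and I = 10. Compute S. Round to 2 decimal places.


S = 9 * 10^0.33
10^0.33 = 2.138
S = 9 * 2.138
= 19.24


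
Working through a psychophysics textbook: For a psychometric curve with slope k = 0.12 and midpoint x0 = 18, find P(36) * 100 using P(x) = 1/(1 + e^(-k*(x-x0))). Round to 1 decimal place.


P(x) = 1/(1 + e^(-0.12*(36 - 18)))
Exponent = -0.12 * 18 = -2.16
e^(-2.16) = 0.115325
P = 1/(1 + 0.115325) = 0.8966
Percentage = 89.7


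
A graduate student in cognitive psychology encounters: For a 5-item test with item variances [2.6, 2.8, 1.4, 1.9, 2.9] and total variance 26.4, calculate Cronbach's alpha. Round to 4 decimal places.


alpha = (k/(k-1)) * (1 - sum(s_i^2)/s_total^2)
sum(item variances) = 11.6
k/(k-1) = 5/4 = 1.25
1 - 11.6/26.4 = 1 - 0.439394 = 0.560606
alpha = 1.25 * 0.560606
= 0.7008


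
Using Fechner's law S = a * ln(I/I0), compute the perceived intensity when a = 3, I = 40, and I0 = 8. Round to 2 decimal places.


S = 3 * ln(40/8)
I/I0 = 5.0
ln(5.0) = 1.6094
S = 3 * 1.6094
= 4.83


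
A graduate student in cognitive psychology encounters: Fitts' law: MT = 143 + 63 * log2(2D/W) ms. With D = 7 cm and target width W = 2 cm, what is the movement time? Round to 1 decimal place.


MT = 143 + 63 * log2(2*7/2)
2D/W = 7.0
log2(7.0) = 2.8074
MT = 143 + 63 * 2.8074
= 319.9 ms


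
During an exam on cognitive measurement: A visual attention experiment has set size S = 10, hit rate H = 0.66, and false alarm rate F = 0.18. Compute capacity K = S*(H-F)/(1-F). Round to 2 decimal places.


K = S * (H - F) / (1 - F)
H - F = 0.48
1 - F = 0.82
K = 10 * 0.48 / 0.82
= 5.85


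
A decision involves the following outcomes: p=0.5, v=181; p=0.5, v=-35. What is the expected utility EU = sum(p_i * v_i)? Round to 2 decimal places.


EU = sum(p_i * v_i)
0.5 * 181 = 90.5
0.5 * -35 = -17.5
EU = 90.5 + -17.5
= 73.00


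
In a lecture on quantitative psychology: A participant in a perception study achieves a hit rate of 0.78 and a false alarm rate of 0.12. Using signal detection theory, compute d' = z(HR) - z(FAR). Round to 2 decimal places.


d' = z(HR) - z(FAR)
z(0.78) = 0.7722
z(0.12) = -1.175
d' = 0.7722 - -1.175
= 1.95


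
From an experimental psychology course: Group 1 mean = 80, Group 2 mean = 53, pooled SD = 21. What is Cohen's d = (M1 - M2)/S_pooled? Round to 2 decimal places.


Cohen's d = (M1 - M2) / S_pooled
= (80 - 53) / 21
= 27 / 21
= 1.29


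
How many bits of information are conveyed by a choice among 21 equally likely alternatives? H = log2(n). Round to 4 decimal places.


H = log2(n)
H = log2(21)
= 4.3923


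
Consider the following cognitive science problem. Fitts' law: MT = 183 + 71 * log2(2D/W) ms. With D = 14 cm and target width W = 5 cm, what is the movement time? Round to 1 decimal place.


MT = 183 + 71 * log2(2*14/5)
2D/W = 5.6
log2(5.6) = 2.4854
MT = 183 + 71 * 2.4854
= 359.5 ms


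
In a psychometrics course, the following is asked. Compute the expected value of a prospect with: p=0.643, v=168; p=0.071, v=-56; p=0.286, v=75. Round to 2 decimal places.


EU = sum(p_i * v_i)
0.643 * 168 = 108.024
0.071 * -56 = -3.976
0.286 * 75 = 21.45
EU = 108.024 + -3.976 + 21.45
= 125.50


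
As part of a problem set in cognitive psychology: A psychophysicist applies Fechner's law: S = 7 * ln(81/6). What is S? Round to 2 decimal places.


S = 7 * ln(81/6)
I/I0 = 13.5
ln(13.5) = 2.6027
S = 7 * 2.6027
= 18.22


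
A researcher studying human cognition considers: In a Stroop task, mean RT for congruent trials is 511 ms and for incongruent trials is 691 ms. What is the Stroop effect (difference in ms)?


Stroop effect = RT(incongruent) - RT(congruent)
= 691 - 511
= 180 ms


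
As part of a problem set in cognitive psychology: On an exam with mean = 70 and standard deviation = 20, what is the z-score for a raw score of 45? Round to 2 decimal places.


z = (X - mu) / sigma
= (45 - 70) / 20
= -25 / 20
= -1.25


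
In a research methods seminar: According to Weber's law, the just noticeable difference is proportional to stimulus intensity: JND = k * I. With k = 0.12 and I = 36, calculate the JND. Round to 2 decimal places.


JND = k * I
JND = 0.12 * 36
= 4.32


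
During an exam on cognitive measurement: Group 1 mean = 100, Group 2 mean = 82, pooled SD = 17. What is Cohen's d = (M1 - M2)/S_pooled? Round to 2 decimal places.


Cohen's d = (M1 - M2) / S_pooled
= (100 - 82) / 17
= 18 / 17
= 1.06


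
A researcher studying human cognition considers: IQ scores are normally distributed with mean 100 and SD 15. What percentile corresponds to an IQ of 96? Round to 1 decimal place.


z = (IQ - mean) / SD
z = (96 - 100) / 15 = -0.2667
Percentile = Phi(-0.2667) * 100
Phi(-0.2667) = 0.39485
= 39.5


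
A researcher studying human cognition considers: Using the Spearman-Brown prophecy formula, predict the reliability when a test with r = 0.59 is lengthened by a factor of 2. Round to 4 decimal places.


r_new = n*r / (1 + (n-1)*r)
Numerator = 2 * 0.59 = 1.18
Denominator = 1 + 1 * 0.59 = 1.59
r_new = 1.18 / 1.59
= 0.7421


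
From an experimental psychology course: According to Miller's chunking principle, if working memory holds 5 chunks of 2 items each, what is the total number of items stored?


Total items = chunks * items_per_chunk
= 5 * 2
= 10


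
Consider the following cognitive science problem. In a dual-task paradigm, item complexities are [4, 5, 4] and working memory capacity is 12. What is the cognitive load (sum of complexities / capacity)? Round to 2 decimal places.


Total complexity = 4 + 5 + 4 = 13
Load = total / capacity = 13 / 12
= 1.08


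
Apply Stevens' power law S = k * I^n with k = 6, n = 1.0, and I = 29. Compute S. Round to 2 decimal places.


S = 6 * 29^1.0
29^1.0 = 29.0
S = 6 * 29.0
= 174.00


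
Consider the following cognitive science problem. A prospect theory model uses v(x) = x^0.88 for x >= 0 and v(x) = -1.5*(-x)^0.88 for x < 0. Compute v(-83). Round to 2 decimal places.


Since x = -83 < 0, use v(x) = -lambda*(-x)^alpha
(-x) = 83
83^0.88 = 48.8415
v(-83) = -1.5 * 48.8415
= -73.26


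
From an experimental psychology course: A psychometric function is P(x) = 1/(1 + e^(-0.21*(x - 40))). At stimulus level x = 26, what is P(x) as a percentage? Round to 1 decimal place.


P(x) = 1/(1 + e^(-0.21*(26 - 40)))
Exponent = -0.21 * -14 = 2.94
e^(2.94) = 18.915846
P = 1/(1 + 18.915846) = 0.050211
Percentage = 5.0


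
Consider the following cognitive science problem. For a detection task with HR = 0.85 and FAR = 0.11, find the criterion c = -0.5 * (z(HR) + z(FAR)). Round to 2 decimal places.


c = -0.5 * (z(HR) + z(FAR))
z(0.85) = 1.0364
z(0.11) = -1.2265
c = -0.5 * (1.0364 + -1.2265)
= -0.5 * -0.1901
= 0.10


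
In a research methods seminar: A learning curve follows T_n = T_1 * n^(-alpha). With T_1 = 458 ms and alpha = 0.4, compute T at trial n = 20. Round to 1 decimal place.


T_n = 458 * 20^(-0.4)
20^(-0.4) = 0.301709
T_n = 458 * 0.301709
= 138.2 ms


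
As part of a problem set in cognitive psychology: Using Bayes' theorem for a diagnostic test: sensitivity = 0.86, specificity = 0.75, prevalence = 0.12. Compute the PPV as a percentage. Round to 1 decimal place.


PPV = (sens * prev) / (sens * prev + (1-spec) * (1-prev))
Numerator = 0.86 * 0.12 = 0.1032
P(positive and no disease) = (1 - spec) * (1 - prev) = (1 - 0.75) * (1 - 0.12) = 0.22
Denominator = 0.1032 + 0.22 = 0.3232
PPV = 0.1032 / 0.3232 = 0.319307
As percentage = 31.9


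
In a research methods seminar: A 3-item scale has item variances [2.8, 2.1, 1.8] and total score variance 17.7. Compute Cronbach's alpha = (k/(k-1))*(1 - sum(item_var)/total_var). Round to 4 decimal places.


alpha = (k/(k-1)) * (1 - sum(s_i^2)/s_total^2)
sum(item variances) = 6.7
k/(k-1) = 3/2 = 1.5
1 - 6.7/17.7 = 1 - 0.378531 = 0.621469
alpha = 1.5 * 0.621469
= 0.9322


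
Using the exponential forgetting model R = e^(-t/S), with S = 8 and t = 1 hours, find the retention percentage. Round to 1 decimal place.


R = e^(-t/S)
-t/S = -1/8 = -0.125
R = e^(-0.125) = 0.882497
Percentage = 0.882497 * 100
= 88.2


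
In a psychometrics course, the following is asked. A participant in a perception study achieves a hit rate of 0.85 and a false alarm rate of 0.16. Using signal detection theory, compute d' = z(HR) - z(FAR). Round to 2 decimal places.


d' = z(HR) - z(FAR)
z(0.85) = 1.0364
z(0.16) = -0.9945
d' = 1.0364 - -0.9945
= 2.03


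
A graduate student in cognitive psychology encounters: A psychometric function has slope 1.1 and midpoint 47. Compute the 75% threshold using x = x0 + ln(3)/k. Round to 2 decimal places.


At P = 0.75: 0.75 = 1/(1 + e^(-k*(x-x0)))
Solving: e^(-k*(x-x0)) = 1/3
x = x0 + ln(3)/k
ln(3) = 1.0986
x = 47 + 1.0986/1.1
= 47 + 0.9987
= 48.00


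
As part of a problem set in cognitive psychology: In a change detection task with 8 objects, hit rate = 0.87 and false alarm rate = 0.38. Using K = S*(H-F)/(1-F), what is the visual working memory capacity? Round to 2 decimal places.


K = S * (H - F) / (1 - F)
H - F = 0.49
1 - F = 0.62
K = 8 * 0.49 / 0.62
= 6.32


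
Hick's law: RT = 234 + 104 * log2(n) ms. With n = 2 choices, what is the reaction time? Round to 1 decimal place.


RT = 234 + 104 * log2(2)
log2(2) = 1.0
RT = 234 + 104 * 1.0
= 234 + 104.0
= 338.0 ms


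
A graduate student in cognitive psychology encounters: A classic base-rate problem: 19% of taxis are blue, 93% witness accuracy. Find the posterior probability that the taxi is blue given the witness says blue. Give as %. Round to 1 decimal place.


P(blue | says blue) = P(says blue | blue)*P(blue) / [P(says blue | blue)*P(blue) + P(says blue | not blue)*P(not blue)]
Numerator = 0.93 * 0.19 = 0.1767
False identification = 0.07 * 0.81 = 0.0567
P = 0.1767 / (0.1767 + 0.0567)
= 0.1767 / 0.2334
As percentage = 75.7


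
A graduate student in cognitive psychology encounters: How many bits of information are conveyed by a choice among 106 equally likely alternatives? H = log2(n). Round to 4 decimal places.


H = log2(n)
H = log2(106)
= 6.7279


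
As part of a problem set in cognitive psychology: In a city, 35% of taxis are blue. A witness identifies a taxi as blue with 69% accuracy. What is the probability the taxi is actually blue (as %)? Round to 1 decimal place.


P(blue | says blue) = P(says blue | blue)*P(blue) / [P(says blue | blue)*P(blue) + P(says blue | not blue)*P(not blue)]
Numerator = 0.69 * 0.35 = 0.2415
False identification = 0.31 * 0.65 = 0.2015
P = 0.2415 / (0.2415 + 0.2015)
= 0.2415 / 0.443
As percentage = 54.5


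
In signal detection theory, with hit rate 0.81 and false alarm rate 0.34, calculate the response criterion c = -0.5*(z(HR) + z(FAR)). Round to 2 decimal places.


c = -0.5 * (z(HR) + z(FAR))
z(0.81) = 0.8779
z(0.34) = -0.4125
c = -0.5 * (0.8779 + -0.4125)
= -0.5 * 0.4654
= -0.23


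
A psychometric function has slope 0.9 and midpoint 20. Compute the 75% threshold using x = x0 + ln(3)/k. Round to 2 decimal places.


At P = 0.75: 0.75 = 1/(1 + e^(-k*(x-x0)))
Solving: e^(-k*(x-x0)) = 1/3
x = x0 + ln(3)/k
ln(3) = 1.0986
x = 20 + 1.0986/0.9
= 20 + 1.2207
= 21.22


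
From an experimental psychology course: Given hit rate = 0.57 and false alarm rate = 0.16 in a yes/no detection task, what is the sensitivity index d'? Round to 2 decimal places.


d' = z(HR) - z(FAR)
z(0.57) = 0.1764
z(0.16) = -0.9945
d' = 0.1764 - -0.9945
= 1.17


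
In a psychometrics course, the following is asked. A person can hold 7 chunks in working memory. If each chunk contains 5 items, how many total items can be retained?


Total items = chunks * items_per_chunk
= 7 * 5
= 35


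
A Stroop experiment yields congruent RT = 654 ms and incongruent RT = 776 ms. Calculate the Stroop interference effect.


Stroop effect = RT(incongruent) - RT(congruent)
= 776 - 654
= 122 ms


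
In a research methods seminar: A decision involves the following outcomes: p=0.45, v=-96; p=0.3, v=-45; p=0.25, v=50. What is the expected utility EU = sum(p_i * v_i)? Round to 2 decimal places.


EU = sum(p_i * v_i)
0.45 * -96 = -43.2
0.3 * -45 = -13.5
0.25 * 50 = 12.5
EU = -43.2 + -13.5 + 12.5
= -44.20


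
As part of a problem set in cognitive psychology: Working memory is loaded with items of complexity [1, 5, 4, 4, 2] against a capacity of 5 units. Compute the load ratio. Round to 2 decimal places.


Total complexity = 1 + 5 + 4 + 4 + 2 = 16
Load = total / capacity = 16 / 5
= 3.20


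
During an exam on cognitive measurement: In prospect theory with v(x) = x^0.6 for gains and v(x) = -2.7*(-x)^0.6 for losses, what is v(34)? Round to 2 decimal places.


Since x = 34 >= 0, use v(x) = x^0.6
34^0.6 = 8.2964
v(34) = 8.30


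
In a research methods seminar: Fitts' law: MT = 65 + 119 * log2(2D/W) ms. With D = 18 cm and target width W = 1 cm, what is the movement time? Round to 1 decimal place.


MT = 65 + 119 * log2(2*18/1)
2D/W = 36.0
log2(36.0) = 5.1699
MT = 65 + 119 * 5.1699
= 680.2 ms


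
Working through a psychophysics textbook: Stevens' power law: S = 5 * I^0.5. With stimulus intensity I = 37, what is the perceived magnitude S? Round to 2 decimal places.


S = 5 * 37^0.5
37^0.5 = 6.0828
S = 5 * 6.0828
= 30.41


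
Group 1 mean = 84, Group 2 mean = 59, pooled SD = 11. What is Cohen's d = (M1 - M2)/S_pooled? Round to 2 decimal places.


Cohen's d = (M1 - M2) / S_pooled
= (84 - 59) / 11
= 25 / 11
= 2.27


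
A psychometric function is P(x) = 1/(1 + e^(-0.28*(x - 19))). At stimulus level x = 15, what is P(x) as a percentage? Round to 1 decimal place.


P(x) = 1/(1 + e^(-0.28*(15 - 19)))
Exponent = -0.28 * -4 = 1.12
e^(1.12) = 3.064854
P = 1/(1 + 3.064854) = 0.246011
Percentage = 24.6


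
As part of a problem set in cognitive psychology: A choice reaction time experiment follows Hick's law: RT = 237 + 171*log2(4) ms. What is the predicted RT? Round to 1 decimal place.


RT = 237 + 171 * log2(4)
log2(4) = 2.0
RT = 237 + 171 * 2.0
= 237 + 342.0
= 579.0 ms


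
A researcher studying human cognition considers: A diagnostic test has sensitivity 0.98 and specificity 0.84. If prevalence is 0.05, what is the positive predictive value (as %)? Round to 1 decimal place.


PPV = (sens * prev) / (sens * prev + (1-spec) * (1-prev))
Numerator = 0.98 * 0.05 = 0.049
P(positive and no disease) = (1 - spec) * (1 - prev) = (1 - 0.84) * (1 - 0.05) = 0.152
Denominator = 0.049 + 0.152 = 0.201
PPV = 0.049 / 0.201 = 0.243781
As percentage = 24.4


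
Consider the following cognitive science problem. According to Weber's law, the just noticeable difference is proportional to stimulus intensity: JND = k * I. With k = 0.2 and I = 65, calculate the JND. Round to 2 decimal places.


JND = k * I
JND = 0.2 * 65
= 13.00


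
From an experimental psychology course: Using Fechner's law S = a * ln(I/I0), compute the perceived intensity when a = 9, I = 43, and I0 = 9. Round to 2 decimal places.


S = 9 * ln(43/9)
I/I0 = 4.777778
ln(4.777778) = 1.564
S = 9 * 1.564
= 14.08


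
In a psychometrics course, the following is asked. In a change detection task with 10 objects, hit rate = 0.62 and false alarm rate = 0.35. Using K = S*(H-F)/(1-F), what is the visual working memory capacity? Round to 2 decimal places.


K = S * (H - F) / (1 - F)
H - F = 0.27
1 - F = 0.65
K = 10 * 0.27 / 0.65
= 4.15


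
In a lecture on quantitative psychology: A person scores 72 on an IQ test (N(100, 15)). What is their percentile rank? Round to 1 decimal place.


z = (IQ - mean) / SD
z = (72 - 100) / 15 = -1.8667
Percentile = Phi(-1.8667) * 100
Phi(-1.8667) = 0.030972
= 3.1


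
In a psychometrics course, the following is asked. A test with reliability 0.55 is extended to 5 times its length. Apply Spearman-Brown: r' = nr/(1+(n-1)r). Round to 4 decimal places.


r_new = n*r / (1 + (n-1)*r)
Numerator = 5 * 0.55 = 2.75
Denominator = 1 + 4 * 0.55 = 3.2
r_new = 2.75 / 3.2
= 0.8594


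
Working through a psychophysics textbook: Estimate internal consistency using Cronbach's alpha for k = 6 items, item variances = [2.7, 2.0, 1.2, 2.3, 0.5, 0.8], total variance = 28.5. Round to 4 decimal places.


alpha = (k/(k-1)) * (1 - sum(s_i^2)/s_total^2)
sum(item variances) = 9.5
k/(k-1) = 6/5 = 1.2
1 - 9.5/28.5 = 1 - 0.333333 = 0.666667
alpha = 1.2 * 0.666667
= 0.8000


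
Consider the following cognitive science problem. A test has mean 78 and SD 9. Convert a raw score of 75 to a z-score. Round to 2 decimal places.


z = (X - mu) / sigma
= (75 - 78) / 9
= -3 / 9
= -0.33


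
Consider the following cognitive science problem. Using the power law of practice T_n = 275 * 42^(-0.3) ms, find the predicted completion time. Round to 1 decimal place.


T_n = 275 * 42^(-0.3)
42^(-0.3) = 0.325856
T_n = 275 * 0.325856
= 89.6 ms


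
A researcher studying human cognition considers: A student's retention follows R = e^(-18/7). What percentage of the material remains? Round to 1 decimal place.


R = e^(-t/S)
-t/S = -18/7 = -2.571429
R = e^(-2.571429) = 0.076426
Percentage = 0.076426 * 100
= 7.6


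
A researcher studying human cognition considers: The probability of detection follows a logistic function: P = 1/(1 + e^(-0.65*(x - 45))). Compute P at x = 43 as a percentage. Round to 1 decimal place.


P(x) = 1/(1 + e^(-0.65*(43 - 45)))
Exponent = -0.65 * -2 = 1.3
e^(1.3) = 3.669297
P = 1/(1 + 3.669297) = 0.214165
Percentage = 21.4


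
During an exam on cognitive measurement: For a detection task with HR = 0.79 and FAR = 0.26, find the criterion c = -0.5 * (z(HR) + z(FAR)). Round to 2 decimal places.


c = -0.5 * (z(HR) + z(FAR))
z(0.79) = 0.8064
z(0.26) = -0.6433
c = -0.5 * (0.8064 + -0.6433)
= -0.5 * 0.1631
= -0.08


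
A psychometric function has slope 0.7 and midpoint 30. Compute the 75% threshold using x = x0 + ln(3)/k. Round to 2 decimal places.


At P = 0.75: 0.75 = 1/(1 + e^(-k*(x-x0)))
Solving: e^(-k*(x-x0)) = 1/3
x = x0 + ln(3)/k
ln(3) = 1.0986
x = 30 + 1.0986/0.7
= 30 + 1.5694
= 31.57


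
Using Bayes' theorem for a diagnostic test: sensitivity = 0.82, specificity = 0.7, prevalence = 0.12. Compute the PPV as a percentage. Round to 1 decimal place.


PPV = (sens * prev) / (sens * prev + (1-spec) * (1-prev))
Numerator = 0.82 * 0.12 = 0.0984
P(positive and no disease) = (1 - spec) * (1 - prev) = (1 - 0.7) * (1 - 0.12) = 0.264
Denominator = 0.0984 + 0.264 = 0.3624
PPV = 0.0984 / 0.3624 = 0.271523
As percentage = 27.2


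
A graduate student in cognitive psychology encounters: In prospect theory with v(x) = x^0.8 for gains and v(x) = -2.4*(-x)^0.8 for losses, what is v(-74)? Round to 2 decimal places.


Since x = -74 < 0, use v(x) = -lambda*(-x)^alpha
(-x) = 74
74^0.8 = 31.2885
v(-74) = -2.4 * 31.2885
= -75.09


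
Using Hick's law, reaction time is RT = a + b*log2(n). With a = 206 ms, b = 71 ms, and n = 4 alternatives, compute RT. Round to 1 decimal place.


RT = 206 + 71 * log2(4)
log2(4) = 2.0
RT = 206 + 71 * 2.0
= 206 + 142.0
= 348.0 ms


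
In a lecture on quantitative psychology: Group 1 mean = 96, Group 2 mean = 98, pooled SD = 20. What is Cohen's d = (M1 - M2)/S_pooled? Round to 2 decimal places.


Cohen's d = (M1 - M2) / S_pooled
= (96 - 98) / 20
= -2 / 20
= -0.10


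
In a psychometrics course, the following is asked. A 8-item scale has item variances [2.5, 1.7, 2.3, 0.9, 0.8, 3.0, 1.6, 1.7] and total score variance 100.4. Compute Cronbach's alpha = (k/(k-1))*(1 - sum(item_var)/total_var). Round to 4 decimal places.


alpha = (k/(k-1)) * (1 - sum(s_i^2)/s_total^2)
sum(item variances) = 14.5
k/(k-1) = 8/7 = 1.142857
1 - 14.5/100.4 = 1 - 0.144422 = 0.855578
alpha = 1.142857 * 0.855578
= 0.9778


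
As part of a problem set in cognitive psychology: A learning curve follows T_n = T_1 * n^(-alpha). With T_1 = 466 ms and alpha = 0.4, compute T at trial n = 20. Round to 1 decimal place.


T_n = 466 * 20^(-0.4)
20^(-0.4) = 0.301709
T_n = 466 * 0.301709
= 140.6 ms


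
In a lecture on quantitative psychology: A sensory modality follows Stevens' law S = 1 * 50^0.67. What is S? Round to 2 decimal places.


S = 1 * 50^0.67
50^0.67 = 13.7502
S = 1 * 13.7502
= 13.75


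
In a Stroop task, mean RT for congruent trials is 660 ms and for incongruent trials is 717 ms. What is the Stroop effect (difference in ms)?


Stroop effect = RT(incongruent) - RT(congruent)
= 717 - 660
= 57 ms


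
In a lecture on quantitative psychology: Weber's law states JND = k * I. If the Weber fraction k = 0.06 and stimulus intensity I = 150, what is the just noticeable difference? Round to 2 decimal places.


JND = k * I
JND = 0.06 * 150
= 9.00


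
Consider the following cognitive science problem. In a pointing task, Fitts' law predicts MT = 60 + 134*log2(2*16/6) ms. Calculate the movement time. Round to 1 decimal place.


MT = 60 + 134 * log2(2*16/6)
2D/W = 5.333333
log2(5.333333) = 2.415
MT = 60 + 134 * 2.415
= 383.6 ms


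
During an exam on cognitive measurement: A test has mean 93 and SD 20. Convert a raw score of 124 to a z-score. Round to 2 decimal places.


z = (X - mu) / sigma
= (124 - 93) / 20
= 31 / 20
= 1.55


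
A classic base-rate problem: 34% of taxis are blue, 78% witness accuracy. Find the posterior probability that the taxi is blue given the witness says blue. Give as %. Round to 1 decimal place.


P(blue | says blue) = P(says blue | blue)*P(blue) / [P(says blue | blue)*P(blue) + P(says blue | not blue)*P(not blue)]
Numerator = 0.78 * 0.34 = 0.2652
False identification = 0.22 * 0.66 = 0.1452
P = 0.2652 / (0.2652 + 0.1452)
= 0.2652 / 0.4104
As percentage = 64.6


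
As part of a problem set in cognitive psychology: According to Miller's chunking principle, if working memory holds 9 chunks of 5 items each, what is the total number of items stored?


Total items = chunks * items_per_chunk
= 9 * 5
= 45


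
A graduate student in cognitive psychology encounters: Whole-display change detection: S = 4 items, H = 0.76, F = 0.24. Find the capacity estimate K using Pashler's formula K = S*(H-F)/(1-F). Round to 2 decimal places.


K = S * (H - F) / (1 - F)
H - F = 0.52
1 - F = 0.76
K = 4 * 0.52 / 0.76
= 2.74


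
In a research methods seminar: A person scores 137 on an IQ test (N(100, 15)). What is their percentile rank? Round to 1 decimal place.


z = (IQ - mean) / SD
z = (137 - 100) / 15 = 2.4667
Percentile = Phi(2.4667) * 100
Phi(2.4667) = 0.993182
= 99.3


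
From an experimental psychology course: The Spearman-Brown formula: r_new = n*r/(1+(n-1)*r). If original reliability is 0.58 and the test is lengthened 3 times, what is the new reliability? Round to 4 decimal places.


r_new = n*r / (1 + (n-1)*r)
Numerator = 3 * 0.58 = 1.74
Denominator = 1 + 2 * 0.58 = 2.16
r_new = 1.74 / 2.16
= 0.8056


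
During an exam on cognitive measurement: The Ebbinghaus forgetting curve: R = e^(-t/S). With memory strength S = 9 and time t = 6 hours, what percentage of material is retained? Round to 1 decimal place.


R = e^(-t/S)
-t/S = -6/9 = -0.666667
R = e^(-0.666667) = 0.513417
Percentage = 0.513417 * 100
= 51.3


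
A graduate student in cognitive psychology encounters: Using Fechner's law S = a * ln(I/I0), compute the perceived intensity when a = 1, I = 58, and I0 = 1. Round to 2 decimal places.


S = 1 * ln(58/1)
I/I0 = 58.0
ln(58.0) = 4.0604
S = 1 * 4.0604
= 4.06


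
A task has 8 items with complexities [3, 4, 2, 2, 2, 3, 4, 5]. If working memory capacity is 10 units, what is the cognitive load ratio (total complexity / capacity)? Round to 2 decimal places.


Total complexity = 3 + 4 + 2 + 2 + 2 + 3 + 4 + 5 = 25
Load = total / capacity = 25 / 10
= 2.50


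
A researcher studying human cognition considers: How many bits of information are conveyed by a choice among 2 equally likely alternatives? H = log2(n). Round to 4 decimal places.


H = log2(n)
H = log2(2)
= 1.0000


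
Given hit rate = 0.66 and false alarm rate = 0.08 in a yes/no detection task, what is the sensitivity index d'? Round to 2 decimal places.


d' = z(HR) - z(FAR)
z(0.66) = 0.4125
z(0.08) = -1.4051
d' = 0.4125 - -1.4051
= 1.82


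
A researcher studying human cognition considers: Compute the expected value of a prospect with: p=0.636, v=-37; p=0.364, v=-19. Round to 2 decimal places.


EU = sum(p_i * v_i)
0.636 * -37 = -23.532
0.364 * -19 = -6.916
EU = -23.532 + -6.916
= -30.45


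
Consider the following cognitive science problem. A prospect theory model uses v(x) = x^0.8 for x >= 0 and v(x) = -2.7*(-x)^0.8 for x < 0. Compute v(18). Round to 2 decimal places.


Since x = 18 >= 0, use v(x) = x^0.8
18^0.8 = 10.0976
v(18) = 10.10


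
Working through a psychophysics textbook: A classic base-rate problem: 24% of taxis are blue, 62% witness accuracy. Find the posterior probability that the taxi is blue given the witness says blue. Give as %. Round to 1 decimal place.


P(blue | says blue) = P(says blue | blue)*P(blue) / [P(says blue | blue)*P(blue) + P(says blue | not blue)*P(not blue)]
Numerator = 0.62 * 0.24 = 0.1488
False identification = 0.38 * 0.76 = 0.2888
P = 0.1488 / (0.1488 + 0.2888)
= 0.1488 / 0.4376
As percentage = 34.0


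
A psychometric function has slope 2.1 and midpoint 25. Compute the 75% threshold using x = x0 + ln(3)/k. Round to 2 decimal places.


At P = 0.75: 0.75 = 1/(1 + e^(-k*(x-x0)))
Solving: e^(-k*(x-x0)) = 1/3
x = x0 + ln(3)/k
ln(3) = 1.0986
x = 25 + 1.0986/2.1
= 25 + 0.5231
= 25.52


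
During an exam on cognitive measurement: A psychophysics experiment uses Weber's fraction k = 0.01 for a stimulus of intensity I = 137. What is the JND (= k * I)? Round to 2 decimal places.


JND = k * I
JND = 0.01 * 137
= 1.37


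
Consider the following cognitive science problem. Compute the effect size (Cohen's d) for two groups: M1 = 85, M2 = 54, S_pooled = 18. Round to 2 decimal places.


Cohen's d = (M1 - M2) / S_pooled
= (85 - 54) / 18
= 31 / 18
= 1.72


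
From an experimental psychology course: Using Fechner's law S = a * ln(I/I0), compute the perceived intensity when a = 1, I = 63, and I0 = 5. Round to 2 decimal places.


S = 1 * ln(63/5)
I/I0 = 12.6
ln(12.6) = 2.5337
S = 1 * 2.5337
= 2.53


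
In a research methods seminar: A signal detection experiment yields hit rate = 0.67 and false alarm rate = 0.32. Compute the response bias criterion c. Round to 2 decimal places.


c = -0.5 * (z(HR) + z(FAR))
z(0.67) = 0.4399
z(0.32) = -0.4677
c = -0.5 * (0.4399 + -0.4677)
= -0.5 * -0.0278
= 0.01


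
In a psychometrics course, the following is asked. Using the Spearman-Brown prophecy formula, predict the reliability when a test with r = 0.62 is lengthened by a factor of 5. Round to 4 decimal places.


r_new = n*r / (1 + (n-1)*r)
Numerator = 5 * 0.62 = 3.1
Denominator = 1 + 4 * 0.62 = 3.48
r_new = 3.1 / 3.48
= 0.8908


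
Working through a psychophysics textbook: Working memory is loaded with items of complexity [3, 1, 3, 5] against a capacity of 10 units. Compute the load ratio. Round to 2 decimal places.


Total complexity = 3 + 1 + 3 + 5 = 12
Load = total / capacity = 12 / 10
= 1.20


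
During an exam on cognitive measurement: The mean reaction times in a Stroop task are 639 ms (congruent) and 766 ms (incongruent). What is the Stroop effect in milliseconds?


Stroop effect = RT(incongruent) - RT(congruent)
= 766 - 639
= 127 ms


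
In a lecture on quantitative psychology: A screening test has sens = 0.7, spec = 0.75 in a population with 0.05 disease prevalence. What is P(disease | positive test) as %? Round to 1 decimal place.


PPV = (sens * prev) / (sens * prev + (1-spec) * (1-prev))
Numerator = 0.7 * 0.05 = 0.035
P(positive and no disease) = (1 - spec) * (1 - prev) = (1 - 0.75) * (1 - 0.05) = 0.2375
Denominator = 0.035 + 0.2375 = 0.2725
PPV = 0.035 / 0.2725 = 0.12844
As percentage = 12.8
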